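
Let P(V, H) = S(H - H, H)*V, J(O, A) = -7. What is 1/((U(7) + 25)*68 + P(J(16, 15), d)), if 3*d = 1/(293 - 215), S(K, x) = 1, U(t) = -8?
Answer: 1/1149 ≈ 0.00087032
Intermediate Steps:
d = 1/234 (d = 1/(3*(293 - 215)) = (⅓)/78 = (⅓)*(1/78) = 1/234 ≈ 0.0042735)
P(V, H) = V (P(V, H) = 1*V = V)
1/((U(7) + 25)*68 + P(J(16, 15), d)) = 1/((-8 + 25)*68 - 7) = 1/(17*68 - 7) = 1/(1156 - 7) = 1/1149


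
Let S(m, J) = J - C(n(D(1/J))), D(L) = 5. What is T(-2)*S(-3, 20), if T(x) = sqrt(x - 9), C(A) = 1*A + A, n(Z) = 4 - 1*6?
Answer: 24*I*sqrt(11) ≈ 79.599*I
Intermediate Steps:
n(Z) = -2 (n(Z) = 4 - 6 = -2)
C(A) = 2*A (C(A) = A + A = 2*A)
T(x) = sqrt(-9 + x)
S(m, J) = 4 + J (S(m, J) = J - 2*(-2) = J - 1*(-4) = J + 4 = 4 + J)
T(-2)*S(-3, 20) = sqrt(-9 - 2)*(4 + 20) = sqrt(-11)*24 = (I*sqrt(11))*24 = 24*I*sqrt(11)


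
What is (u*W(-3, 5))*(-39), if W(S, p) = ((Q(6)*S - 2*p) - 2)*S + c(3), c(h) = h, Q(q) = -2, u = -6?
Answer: 4914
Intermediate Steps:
W(S, p) = 3 + S*(-2 - 2*S - 2*p) (W(S, p) = ((-2*S - 2*p) - 2)*S + 3 = (-2 - 2*S - 2*p)*S + 3 = S*(-2 - 2*S - 2*p) + 3 = 3 + S*(-2 - 2*S - 2*p))
(u*W(-3, 5))*(-39) = -6*(3 - 2*(-3) - 2*(-3)**2 - 2*(-3)*5)*(-39) = -6*(3 + 6 - 2*9 + 30)*(-39) = -6*(3 + 6 - 18 + 30)*(-39) = -6*21*(-39) = -126*(-39) = 4914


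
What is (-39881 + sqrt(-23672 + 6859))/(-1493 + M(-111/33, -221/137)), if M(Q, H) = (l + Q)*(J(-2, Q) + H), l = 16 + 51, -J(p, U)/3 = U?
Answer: 661107337/15806261 - 16577*I*sqrt(16813)/15806261 ≈ 41.826 - 0.13599*I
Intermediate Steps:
J(p, U) = -3*U
l = 67
M(Q, H) = (67 + Q)*(H - 3*Q) (M(Q, H) = (67 + Q)*(-3*Q + H) = (67 + Q)*(H - 3*Q))
(-39881 + sqrt(-23672 + 6859))/(-1493 + M(-111/33, -221/137)) = (-39881 + sqrt(-23672 + 6859))/(-1493 + (-(-22311)/33 - 3*(-111/33)**2 + 67*(-221/137) + (-221/137)*(-111/33))) = (-39881 + sqrt(-16813))/(-1493 + (-(-22311)/33 - 3*(-111*1/33)**2 + 67*(-221*1/137) + (-221*1/137)*(-111*1/33))) = (-39881 + I*sqrt(16813))/(-1493 + (-201*(-37/11) - 3*(-37/11)**2 + 67*(-221/137) - 221/137*(-37/11))) = (-39881 + I*sqrt(16813))/(-1493 + (7437/11 - 3*1369/121 - 14807/137 + 8177/1507)) = (-39881 + I*sqrt(16813))/(-1493 + (7437/11 - 4107/121 - 14807/137 + 8177/1507)) = (-39881 + I*sqrt(16813))/(-1493 + 8943200/16577) = (-39881 + I*sqrt(16813))/(-15806261/16577) = (-39881 + I*sqrt(16813))*(-16577/15806261) = 661107337/15806261 - 16577*I*sqrt(16813)/15806261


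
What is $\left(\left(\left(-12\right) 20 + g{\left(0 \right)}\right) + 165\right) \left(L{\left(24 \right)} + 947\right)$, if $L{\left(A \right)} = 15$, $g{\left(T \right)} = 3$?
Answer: $-69264$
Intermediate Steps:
$\left(\left(\left(-12\right) 20 + g{\left(0 \right)}\right) + 165\right) \left(L{\left(24 \right)} + 947\right) = \left(\left(\left(-12\right) 20 + 3\right) + 165\right) \left(15 + 947\right) = \left(\left(-240 + 3\right) + 165\right) 962 = \left(-237 + 165\right) 962 = \left(-72\right) 962 = -69264$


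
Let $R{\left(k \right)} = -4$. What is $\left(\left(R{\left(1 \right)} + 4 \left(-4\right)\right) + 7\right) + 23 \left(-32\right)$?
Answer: $-749$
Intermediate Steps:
$\left(\left(R{\left(1 \right)} + 4 \left(-4\right)\right) + 7\right) + 23 \left(-32\right) = \left(\left(-4 + 4 \left(-4\right)\right) + 7\right) + 23 \left(-32\right) = \left(\left(-4 - 16\right) + 7\right) - 736 = \left(-20 + 7\right) - 736 = -13 - 736 = -749$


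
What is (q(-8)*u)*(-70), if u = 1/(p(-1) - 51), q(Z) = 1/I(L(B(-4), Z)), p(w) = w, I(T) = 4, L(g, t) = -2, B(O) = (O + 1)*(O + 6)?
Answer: 35/104 ≈ 0.33654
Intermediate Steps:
B(O) = (1 + O)*(6 + O)
q(Z) = ¼ (q(Z) = 1/4 = ¼)
u = -1/52 (u = 1/(-1 - 51) = 1/(-52) = -1/52 ≈ -0.019231)
(q(-8)*u)*(-70) = ((¼)*(-1/52))*(-70) = -1/208*(-70) = 35/104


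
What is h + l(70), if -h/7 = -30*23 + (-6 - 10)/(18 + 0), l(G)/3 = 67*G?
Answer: 170156/9 ≈ 18906.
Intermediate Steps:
l(G) = 201*G (l(G) = 3*(67*G) = 201*G)
h = 43526/9 (h = -7*(-30*23 + (-6 - 10)/(18 + 0)) = -7*(-690 - 16/18) = -7*(-690 - 16*1/18) = -7*(-690 - 8/9) = -7*(-6218/9) = 43526/9 ≈ 4836.2)
h + l(70) = 43526/9 + 201*70 = 43526/9 + 14070 = 170156/9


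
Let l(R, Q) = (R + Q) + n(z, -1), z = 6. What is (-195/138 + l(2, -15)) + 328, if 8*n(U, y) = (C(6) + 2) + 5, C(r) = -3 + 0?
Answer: 7224/23 ≈ 314.09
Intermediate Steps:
C(r) = -3
n(U, y) = 1/2 (n(U, y) = ((-3 + 2) + 5)/8 = (-1 + 5)/8 = (1/8)*4 = 1/2)
l(R, Q) = 1/2 + Q + R (l(R, Q) = (R + Q) + 1/2 = (Q + R) + 1/2 = 1/2 + Q + R)
(-195/138 + l(2, -15)) + 328 = (-195/138 + (1/2 - 15 + 2)) + 328 = (-195*1/138 - 25/2) + 328 = (-65/46 - 25/2) + 328 = -320/23 + 328 = 7224/23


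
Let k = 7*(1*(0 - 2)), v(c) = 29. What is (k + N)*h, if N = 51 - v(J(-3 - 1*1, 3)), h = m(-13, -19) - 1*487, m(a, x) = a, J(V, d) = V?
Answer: -4000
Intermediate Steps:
h = -500 (h = -13 - 1*487 = -13 - 487 = -500)
N = 22 (N = 51 - 1*29 = 51 - 29 = 22)
k = -14 (k = 7*(1*(-2)) = 7*(-2) = -14)
(k + N)*h = (-14 + 22)*(-500) = 8*(-500) = -4000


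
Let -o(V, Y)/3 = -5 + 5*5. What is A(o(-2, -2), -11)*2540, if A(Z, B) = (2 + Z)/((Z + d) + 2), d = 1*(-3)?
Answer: 147320/61 ≈ 2415.1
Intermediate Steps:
d = -3
o(V, Y) = -60 (o(V, Y) = -3*(-5 + 5*5) = -3*(-5 + 25) = -3*20 = -60)
A(Z, B) = (2 + Z)/(-1 + Z) (A(Z, B) = (2 + Z)/((Z - 3) + 2) = (2 + Z)/((-3 + Z) + 2) = (2 + Z)/(-1 + Z))
A(o(-2, -2), -11)*2540 = ((2 - 60)/(-1 - 60))*2540 = (-58/(-61))*2540 = -1/61*(-58)*2540 = (58/61)*2540 = 147320/61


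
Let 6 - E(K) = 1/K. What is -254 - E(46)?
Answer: -11959/46 ≈ -259.98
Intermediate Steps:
E(K) = 6 - 1/K
-254 - E(46) = -254 - (6 - 1/46) = -254 - 1*275/46 = -254 - 275/46 = -11959/46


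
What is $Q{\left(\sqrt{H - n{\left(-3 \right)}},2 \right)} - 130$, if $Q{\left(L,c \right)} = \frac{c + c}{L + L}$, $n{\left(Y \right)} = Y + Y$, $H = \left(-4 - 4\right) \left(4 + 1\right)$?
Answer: $-130 - \frac{i \sqrt{34}}{17} \approx -130.0 - 0.343 i$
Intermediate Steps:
$H = -40$ ($H = \left(-8\right) 5 = -40$)
$n{\left(Y \right)} = 2 Y$
$Q{\left(L,c \right)} = \frac{c}{L}$ ($Q{\left(L,c \right)} = \frac{2 c}{2 L} = 2 c \frac{1}{2 L} = \frac{c}{L}$)
$Q{\left(\sqrt{H - n{\left(-3 \right)}},2 \right)} - 130 = \frac{2}{\sqrt{-40 - 2 \left(-3\right)}} - 130 = \frac{2}{\sqrt{-40 - -6}} - 130 = \frac{2}{\sqrt{-40 + 6}} - 130 = \frac{2}{\sqrt{-34}} - 130 = \frac{2}{i \sqrt{34}} - 130 = 2 \left(- \frac{i \sqrt{34}}{34}\right) - 130 = - \frac{i \sqrt{34}}{17} - 130 = -130 - \frac{i \sqrt{34}}{17}$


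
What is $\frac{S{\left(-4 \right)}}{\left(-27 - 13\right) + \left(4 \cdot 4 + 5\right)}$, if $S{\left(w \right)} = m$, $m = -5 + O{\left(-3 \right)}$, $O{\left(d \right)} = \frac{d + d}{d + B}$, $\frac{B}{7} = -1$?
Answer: $\frac{22}{95} \approx 0.23158$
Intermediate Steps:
$B = -7$ ($B = 7 \left(-1\right) = -7$)
$O{\left(d \right)} = \frac{2 d}{-7 + d}$ ($O{\left(d \right)} = \frac{d + d}{d - 7} = \frac{2 d}{-7 + d}$)
$m = - \frac{22}{5}$ ($m = -5 + 2 \left(-3\right) \frac{1}{-7 - 3} = -5 + 2 \left(-3\right) \frac{1}{-10} = -5 + 2 \left(-3\right) \left(- \frac{1}{10}\right) = -5 + \frac{3}{5} = - \frac{22}{5} \approx -4.4$)
$S{\left(w \right)} = - \frac{22}{5}$
$\frac{S{\left(-4 \right)}}{\left(-27 - 13\right) + \left(4 \cdot 4 + 5\right)} = \frac{1}{\left(-27 - 13\right) + \left(4 \cdot 4 + 5\right)} \left(- \frac{22}{5}\right) = \frac{1}{\left(-27 - 13\right) + \left(16 + 5\right)} \left(- \frac{22}{5}\right) = \frac{1}{-40 + 21} \left(- \frac{22}{5}\right) = \frac{1}{-19} \left(- \frac{22}{5}\right) = \left(- \frac{1}{19}\right) \left(- \frac{22}{5}\right) = \frac{22}{95}$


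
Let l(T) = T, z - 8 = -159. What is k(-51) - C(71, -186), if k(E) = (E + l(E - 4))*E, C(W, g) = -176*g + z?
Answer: -27179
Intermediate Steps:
z = -151 (z = 8 - 159 = -151)
C(W, g) = -151 - 176*g (C(W, g) = -176*g - 151 = -151 - 176*g)
k(E) = E*(-4 + 2*E) (k(E) = (E + (E - 4))*E = (E + (-4 + E))*E = (-4 + 2*E)*E = E*(-4 + 2*E))
k(-51) - C(71, -186) = 2*(-51)*(-2 - 51) - (-151 - 176*(-186)) = 2*(-51)*(-53) - (-151 + 32736) = 5406 - 1*32585 = 5406 - 32585 = -27179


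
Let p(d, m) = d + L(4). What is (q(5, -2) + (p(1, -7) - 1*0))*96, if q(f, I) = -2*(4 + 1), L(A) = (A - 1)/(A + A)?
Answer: -828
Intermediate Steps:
L(A) = (-1 + A)/(2*A) (L(A) = (-1 + A)/((2*A)) = (-1 + A)*(1/(2*A)) = (-1 + A)/(2*A))
q(f, I) = -10 (q(f, I) = -2*5 = -10)
p(d, m) = 3/8 + d (p(d, m) = d + (1/2)*(-1 + 4)/4 = d + (1/2)*(1/4)*3 = d + 3/8 = 3/8 + d)
(q(5, -2) + (p(1, -7) - 1*0))*96 = (-10 + ((3/8 + 1) - 1*0))*96 = (-10 + (11/8 + 0))*96 = (-10 + 11/8)*96 = -69/8*96 = -828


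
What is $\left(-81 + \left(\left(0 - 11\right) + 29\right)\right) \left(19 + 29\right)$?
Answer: $-3024$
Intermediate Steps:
$\left(-81 + \left(\left(0 - 11\right) + 29\right)\right) \left(19 + 29\right) = \left(-81 + \left(-11 + 29\right)\right) 48 = \left(-81 + 18\right) 48 = \left(-63\right) 48 = -3024$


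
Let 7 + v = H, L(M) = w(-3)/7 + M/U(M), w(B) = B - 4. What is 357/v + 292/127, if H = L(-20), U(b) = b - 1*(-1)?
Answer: -274299/5588 ≈ -49.087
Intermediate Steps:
U(b) = 1 + b (U(b) = b + 1 = 1 + b)
w(B) = -4 + B
L(M) = -1 + M/(1 + M) (L(M) = (-4 - 3)/7 + M/(1 + M) = -7*⅐ + M/(1 + M) = -1 + M/(1 + M))
H = 1/19 (H = -1/(1 - 20) = -1/(-19) = -1*(-1/19) = 1/19 ≈ 0.052632)
v = -132/19 (v = -7 + 1/19 = -132/19 ≈ -6.9474)
357/v + 292/127 = 357/(-132/19) + 292/127 = 357*(-19/132) + 292*(1/127) = -2261/44 + 292/127 = -274299/5588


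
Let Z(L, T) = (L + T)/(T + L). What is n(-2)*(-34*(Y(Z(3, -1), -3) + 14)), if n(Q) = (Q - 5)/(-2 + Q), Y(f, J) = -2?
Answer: -714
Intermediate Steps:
Z(L, T) = 1 (Z(L, T) = (L + T)/(L + T) = 1)
n(Q) = (-5 + Q)/(-2 + Q)
n(-2)*(-34*(Y(Z(3, -1), -3) + 14)) = ((-5 - 2)/(-2 - 2))*(-34*(-2 + 14)) = (-7/(-4))*(-34*12) = -¼*(-7)*(-408) = (7/4)*(-408) = -714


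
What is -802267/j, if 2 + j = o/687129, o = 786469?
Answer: 551260921443/587789 ≈ 9.3786e+5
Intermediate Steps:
j = -587789/687129 (j = -2 + 786469/687129 = -587789/687129 ≈ -0.85543)
-802267/j = -802267/(-587789/687129) = -802267*(-687129/587789) = 551260921443/587789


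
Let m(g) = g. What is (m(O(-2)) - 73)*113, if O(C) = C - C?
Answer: -8249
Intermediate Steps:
O(C) = 0
(m(O(-2)) - 73)*113 = (0 - 73)*113 = -73*113 = -8249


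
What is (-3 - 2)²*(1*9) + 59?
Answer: 284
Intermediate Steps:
(-3 - 2)²*(1*9) + 59 = (-5)²*9 + 59 = 25*9 + 59 = 225 + 59 = 284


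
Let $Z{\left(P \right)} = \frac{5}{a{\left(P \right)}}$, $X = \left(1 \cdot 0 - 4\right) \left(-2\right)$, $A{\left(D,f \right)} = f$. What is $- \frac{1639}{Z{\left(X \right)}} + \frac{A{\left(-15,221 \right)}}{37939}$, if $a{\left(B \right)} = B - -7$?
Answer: $- \frac{186545842}{37939} \approx -4917.0$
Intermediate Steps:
$a{\left(B \right)} = 7 + B$ ($a{\left(B \right)} = B + 7 = 7 + B$)
$X = 8$ ($X = \left(0 - 4\right) \left(-2\right) = \left(-4\right) \left(-2\right) = 8$)
$Z{\left(P \right)} = \frac{5}{7 + P}$
$- \frac{1639}{Z{\left(X \right)}} + \frac{A{\left(-15,221 \right)}}{37939} = - \frac{1639}{5 \frac{1}{7 + 8}} + \frac{221}{37939} = - \frac{1639}{5 \cdot \frac{1}{15}} + 221 \cdot \frac{1}{37939} = - \frac{1639}{5 \cdot \frac{1}{15}} + \frac{221}{37939} = - 1639 \frac{1}{\frac{1}{3}} + \frac{221}{37939} = \left(-1639\right) 3 + \frac{221}{37939} = -4917 + \frac{221}{37939} = - \frac{186545842}{37939}$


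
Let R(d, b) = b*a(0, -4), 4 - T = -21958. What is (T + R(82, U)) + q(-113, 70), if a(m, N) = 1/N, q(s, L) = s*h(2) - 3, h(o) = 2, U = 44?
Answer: 21722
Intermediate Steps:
T = 21962 (T = 4 - 1*(-21958) = 4 + 21958 = 21962)
q(s, L) = -3 + 2*s (q(s, L) = s*2 - 3 = 2*s - 3 = -3 + 2*s)
R(d, b) = -b/4 (R(d, b) = b/(-4) = b*(-1/4) = -b/4)
(T + R(82, U)) + q(-113, 70) = (21962 - 1/4*44) + (-3 + 2*(-113)) = (21962 - 11) + (-3 - 226) = 21951 - 229 = 21722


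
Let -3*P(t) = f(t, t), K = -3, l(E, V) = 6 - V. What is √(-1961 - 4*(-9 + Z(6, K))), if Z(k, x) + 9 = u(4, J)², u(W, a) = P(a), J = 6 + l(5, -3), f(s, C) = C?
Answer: 3*I*√221 ≈ 44.598*I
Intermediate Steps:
J = 15 (J = 6 + (6 - 1*(-3)) = 6 + (6 + 3) = 6 + 9 = 15)
P(t) = -t/3
u(W, a) = -a/3
Z(k, x) = 16 (Z(k, x) = -9 + (-⅓*15)² = -9 + (-5)² = -9 + 25 = 16)
√(-1961 - 4*(-9 + Z(6, K))) = √(-1961 - 4*(-9 + 16)) = √(-1961 - 4*7) = √(-1961 - 28) = √(-1989) = 3*I*√221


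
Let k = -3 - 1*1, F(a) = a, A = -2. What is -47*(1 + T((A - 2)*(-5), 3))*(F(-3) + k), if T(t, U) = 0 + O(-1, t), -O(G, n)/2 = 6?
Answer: -3619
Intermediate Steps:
O(G, n) = -12 (O(G, n) = -2*6 = -12)
T(t, U) = -12 (T(t, U) = 0 - 12 = -12)
k = -4 (k = -3 - 1 = -4)
-47*(1 + T((A - 2)*(-5), 3))*(F(-3) + k) = -47*(1 - 12)*(-3 - 4) = -(-517)*(-7) = -47*77 = -3619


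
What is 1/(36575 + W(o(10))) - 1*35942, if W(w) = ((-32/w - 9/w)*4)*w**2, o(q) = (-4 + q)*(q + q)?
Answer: -607240089/16895 ≈ -35942.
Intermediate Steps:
o(q) = 2*q*(-4 + q) (o(q) = (-4 + q)*(2*q) = 2*q*(-4 + q))
W(w) = -164*w (W(w) = (-41/w*4)*w**2 = (-164/w)*w**2 = -164*w)
1/(36575 + W(o(10))) - 1*35942 = 1/(36575 - 328*10*(-4 + 10)) - 1*35942 = 1/(36575 - 328*10*6) - 35942 = 1/(36575 - 164*120) - 35942 = 1/(36575 - 19680) - 35942 = 1/16895 - 35942 = -607240089/16895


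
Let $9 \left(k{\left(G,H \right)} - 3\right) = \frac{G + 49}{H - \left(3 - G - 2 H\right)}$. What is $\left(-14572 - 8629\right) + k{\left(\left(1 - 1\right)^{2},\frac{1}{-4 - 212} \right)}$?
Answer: $- \frac{719194}{31} \approx -23200.0$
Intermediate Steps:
$k{\left(G,H \right)} = 3 + \frac{49 + G}{9 \left(-3 + G + 3 H\right)}$ ($k{\left(G,H \right)} = 3 + \frac{\left(G + 49\right) \frac{1}{H - \left(3 - G - 2 H\right)}}{9} = 3 + \frac{\left(49 + G\right) \frac{1}{H - \left(3 - G - 2 H\right)}}{9} = 3 + \frac{\left(49 + G\right) \frac{1}{H + \left(\left(-3 + G + H\right) + H\right)}}{9} = 3 + \frac{\left(49 + G\right) \frac{1}{H + \left(-3 + G + 2 H\right)}}{9} = 3 + \frac{\left(49 + G\right) \frac{1}{-3 + G + 3 H}}{9} = 3 + \frac{\frac{1}{-3 + G + 3 H} \left(49 + G\right)}{9} = 3 + \frac{49 + G}{9 \left(-3 + G + 3 H\right)}$)
$\left(-14572 - 8629\right) + k{\left(\left(1 - 1\right)^{2},\frac{1}{-4 - 212} \right)} = \left(-14572 - 8629\right) + \frac{-32 + 28 \left(1 - 1\right)^{2} + \frac{81}{-4 - 212}}{9 \left(-3 + \left(1 - 1\right)^{2} + \frac{3}{-4 - 212}\right)} = -23201 + \frac{-32 + 28 \cdot 0^{2} + \frac{81}{-216}}{9 \left(-3 + 0^{2} + \frac{3}{-216}\right)} = -23201 + \frac{-32 + 28 \cdot 0 + 81 \left(- \frac{1}{216}\right)}{9 \left(-3 + 0 + 3 \left(- \frac{1}{216}\right)\right)} = -23201 + \frac{-32 + 0 - \frac{3}{8}}{9 \left(-3 + 0 - \frac{1}{72}\right)} = -23201 + \frac{1}{9} \frac{1}{- \frac{217}{72}} \left(- \frac{259}{8}\right) = -23201 + \frac{1}{9} \left(- \frac{72}{217}\right) \left(- \frac{259}{8}\right) = -23201 + \frac{37}{31} = - \frac{719194}{31}$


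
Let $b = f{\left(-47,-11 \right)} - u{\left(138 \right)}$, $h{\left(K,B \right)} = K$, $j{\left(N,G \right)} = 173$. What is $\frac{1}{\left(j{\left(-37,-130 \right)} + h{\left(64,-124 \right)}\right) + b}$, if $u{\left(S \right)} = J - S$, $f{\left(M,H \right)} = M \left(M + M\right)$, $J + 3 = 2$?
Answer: $\frac{1}{4794} \approx 0.00020859$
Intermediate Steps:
$J = -1$ ($J = -3 + 2 = -1$)
$f{\left(M,H \right)} = 2 M^{2}$ ($f{\left(M,H \right)} = M 2 M = 2 M^{2}$)
$u{\left(S \right)} = -1 - S$
$b = 4557$ ($b = 2 \left(-47\right)^{2} - \left(-1 - 138\right) = 2 \cdot 2209 - \left(-1 - 138\right) = 4418 - -139 = 4418 + 139 = 4557$)
$\frac{1}{\left(j{\left(-37,-130 \right)} + h{\left(64,-124 \right)}\right) + b} = \frac{1}{\left(173 + 64\right) + 4557} = \frac{1}{237 + 4557} = \frac{1}{4794}$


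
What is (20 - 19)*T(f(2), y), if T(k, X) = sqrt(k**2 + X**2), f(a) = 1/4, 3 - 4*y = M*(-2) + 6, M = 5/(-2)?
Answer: sqrt(65)/4 ≈ 2.0156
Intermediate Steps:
M = -5/2 (M = 5*(-1/2) = -5/2 ≈ -2.5000)
y = -2 (y = 3/4 - (-5/2*(-2) + 6)/4 = 3/4 - (5 + 6)/4 = 3/4 - 1/4*11 = 3/4 - 11/4 = -2)
f(a) = 1/4
T(k, X) = sqrt(X**2 + k**2)
(20 - 19)*T(f(2), y) = (20 - 19)*sqrt((-2)**2 + (1/4)**2) = 1*sqrt(4 + 1/16) = 1*sqrt(65/16) = 1*(sqrt(65)/4) = sqrt(65)/4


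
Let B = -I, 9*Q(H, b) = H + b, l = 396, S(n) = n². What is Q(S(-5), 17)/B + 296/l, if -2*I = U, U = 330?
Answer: 128/165 ≈ 0.77576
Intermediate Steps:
I = -165 (I = -½*330 = -165)
Q(H, b) = H/9 + b/9 (Q(H, b) = (H + b)/9 = H/9 + b/9)
B = 165 (B = -1*(-165) = 165)
Q(S(-5), 17)/B + 296/l = ((⅑)*(-5)² + (⅑)*17)/165 + 296/396 = ((⅑)*25 + 17/9)*(1/165) + 296*(1/396) = (25/9 + 17/9)*(1/165) + 74/99 = (14/3)*(1/165) + 74/99 = 14/495 + 74/99 = 128/165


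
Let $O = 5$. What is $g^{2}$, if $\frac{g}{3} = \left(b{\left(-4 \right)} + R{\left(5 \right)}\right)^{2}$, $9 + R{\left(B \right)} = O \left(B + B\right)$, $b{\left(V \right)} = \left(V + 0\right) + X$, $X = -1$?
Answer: $15116544$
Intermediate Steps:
$b{\left(V \right)} = -1 + V$ ($b{\left(V \right)} = \left(V + 0\right) - 1 = V - 1 = -1 + V$)
$R{\left(B \right)} = -9 + 10 B$ ($R{\left(B \right)} = -9 + 5 \left(B + B\right) = -9 + 5 \cdot 2 B = -9 + 10 B$)
$g = 3888$ ($g = 3 \left(\left(-1 - 4\right) + \left(-9 + 10 \cdot 5\right)\right)^{2} = 3 \left(-5 + \left(-9 + 50\right)\right)^{2} = 3 \left(-5 + 41\right)^{2} = 3 \cdot 36^{2} = 3 \cdot 1296 = 3888$)
$g^{2} = 3888^{2} = 15116544$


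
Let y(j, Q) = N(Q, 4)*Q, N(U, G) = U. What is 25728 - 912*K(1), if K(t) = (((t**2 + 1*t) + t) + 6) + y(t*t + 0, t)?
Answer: 16608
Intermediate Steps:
y(j, Q) = Q**2 (y(j, Q) = Q*Q = Q**2)
K(t) = 6 + 2*t + 2*t**2 (K(t) = (((t**2 + 1*t) + t) + 6) + t**2 = (((t**2 + t) + t) + 6) + t**2 = (((t + t**2) + t) + 6) + t**2 = ((t**2 + 2*t) + 6) + t**2 = (6 + t**2 + 2*t) + t**2 = 6 + 2*t + 2*t**2)
25728 - 912*K(1) = 25728 - 912*(6 + 2*1 + 2*1**2) = 25728 - 912*(6 + 2 + 2*1) = 25728 - 912*(6 + 2 + 2) = 25728 - 912*10 = 25728 - 9120 = 16608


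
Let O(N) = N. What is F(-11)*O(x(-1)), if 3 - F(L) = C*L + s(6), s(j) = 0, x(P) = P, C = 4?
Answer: -47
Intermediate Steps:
F(L) = 3 - 4*L (F(L) = 3 - (4*L + 0) = 3 - 4*L)
F(-11)*O(x(-1)) = (3 - 4*(-11))*(-1) = (3 + 44)*(-1) = 47*(-1) = -47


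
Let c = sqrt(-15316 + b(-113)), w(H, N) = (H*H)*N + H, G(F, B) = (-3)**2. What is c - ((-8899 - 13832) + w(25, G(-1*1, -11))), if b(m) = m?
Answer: 17081 + I*sqrt(15429) ≈ 17081.0 + 124.21*I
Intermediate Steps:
G(F, B) = 9
w(H, N) = H + N*H**2 (w(H, N) = H**2*N + H = N*H**2 + H = H + N*H**2)
c = I*sqrt(15429) (c = sqrt(-15316 - 113) = sqrt(-15429) = I*sqrt(15429) ≈ 124.21*I)
c - ((-8899 - 13832) + w(25, G(-1*1, -11))) = I*sqrt(15429) - ((-8899 - 13832) + 25*(1 + 25*9)) = I*sqrt(15429) - (-22731 + 25*(1 + 225)) = I*sqrt(15429) - (-22731 + 25*226) = I*sqrt(15429) - (-22731 + 5650) = I*sqrt(15429) - 1*(-17081) = I*sqrt(15429) + 17081 = 17081 + I*sqrt(15429)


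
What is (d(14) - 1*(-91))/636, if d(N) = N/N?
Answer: 23/159 ≈ 0.14465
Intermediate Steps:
d(N) = 1
(d(14) - 1*(-91))/636 = (1 - 1*(-91))/636 = (1 + 91)*(1/636) = 92*(1/636) = 23/159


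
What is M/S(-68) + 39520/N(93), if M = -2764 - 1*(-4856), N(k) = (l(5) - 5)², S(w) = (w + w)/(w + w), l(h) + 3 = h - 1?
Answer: 4562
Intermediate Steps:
l(h) = -4 + h (l(h) = -3 + (h - 1) = -3 + (-1 + h) = -4 + h)
S(w) = 1 (S(w) = (2*w)/((2*w)) = (2*w)*(1/(2*w)) = 1)
N(k) = 16 (N(k) = ((-4 + 5) - 5)² = (1 - 5)² = (-4)² = 16)
M = 2092 (M = -2764 + 4856 = 2092)
M/S(-68) + 39520/N(93) = 2092/1 + 39520/16 = 2092*1 + 39520*(1/16) = 2092 + 2470 = 4562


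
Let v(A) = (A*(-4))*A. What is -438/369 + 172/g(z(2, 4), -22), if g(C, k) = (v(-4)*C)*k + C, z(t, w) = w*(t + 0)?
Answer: -406139/346614 ≈ -1.1717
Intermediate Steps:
v(A) = -4*A² (v(A) = (-4*A)*A = -4*A²)
z(t, w) = t*w (z(t, w) = w*t = t*w)
g(C, k) = C - 64*C*k (g(C, k) = ((-4*(-4)²)*C)*k + C = ((-4*16)*C)*k + C = (-64*C)*k + C = -64*C*k + C = C - 64*C*k)
-438/369 + 172/g(z(2, 4), -22) = -438/369 + 172/(((2*4)*(1 - 64*(-22)))) = -438*1/369 + 172/((8*(1 + 1408))) = -146/123 + 172/((8*1409)) = -146/123 + 172/11272 = -146/123 + 172*(1/11272) = -146/123 + 43/2818 = -406139/346614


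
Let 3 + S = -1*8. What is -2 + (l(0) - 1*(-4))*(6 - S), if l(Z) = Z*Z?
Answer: 66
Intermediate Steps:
S = -11 (S = -3 - 1*8 = -3 - 8 = -11)
l(Z) = Z**2
-2 + (l(0) - 1*(-4))*(6 - S) = -2 + (0**2 - 1*(-4))*(6 - 1*(-11)) = -2 + (0 + 4)*(6 + 11) = -2 + 4*17 = -2 + 68 = 66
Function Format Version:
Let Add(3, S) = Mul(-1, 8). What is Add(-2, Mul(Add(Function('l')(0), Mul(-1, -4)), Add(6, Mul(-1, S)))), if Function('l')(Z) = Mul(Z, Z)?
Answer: 66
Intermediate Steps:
S = -11 (S = Add(-3, Mul(-1, 8)) = Add(-3, -8) = -11)
Function('l')(Z) = Pow(Z, 2)
Add(-2, Mul(Add(Function('l')(0), Mul(-1, -4)), Add(6, Mul(-1, S)))) = Add(-2, Mul(Add(Pow(0, 2), Mul(-1, -4)), Add(6, Mul(-1, -11)))) = Add(-2, Mul(Add(0, 4), Add(6, 11))) = Add(-2, Mul(4, 17)) = Add(-2, 68) = 66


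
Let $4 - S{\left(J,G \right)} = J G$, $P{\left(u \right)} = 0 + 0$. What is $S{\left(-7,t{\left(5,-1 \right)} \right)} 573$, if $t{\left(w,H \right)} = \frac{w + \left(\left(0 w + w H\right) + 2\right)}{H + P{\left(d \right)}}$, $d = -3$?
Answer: $-5730$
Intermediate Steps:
$P{\left(u \right)} = 0$
$t{\left(w,H \right)} = \frac{2 + w + H w}{H}$ ($t{\left(w,H \right)} = \frac{w + \left(\left(0 w + w H\right) + 2\right)}{H + 0} = \frac{w + \left(\left(0 + H w\right) + 2\right)}{H} = \frac{w + \left(H w + 2\right)}{H} = \frac{w + \left(2 + H w\right)}{H} = \frac{2 + w + H w}{H}$)
$S{\left(J,G \right)} = 4 - G J$ ($S{\left(J,G \right)} = 4 - J G = 4 - G J$)
$S{\left(-7,t{\left(5,-1 \right)} \right)} 573 = \left(4 - \frac{2 + 5 - 5}{-1} \left(-7\right)\right) 573 = \left(4 - - (2 + 5 - 5) \left(-7\right)\right) 573 = \left(4 - \left(-1\right) 2 \left(-7\right)\right) 573 = \left(4 - \left(-2\right) \left(-7\right)\right) 573 = \left(4 - 14\right) 573 = \left(-10\right) 573 = -5730$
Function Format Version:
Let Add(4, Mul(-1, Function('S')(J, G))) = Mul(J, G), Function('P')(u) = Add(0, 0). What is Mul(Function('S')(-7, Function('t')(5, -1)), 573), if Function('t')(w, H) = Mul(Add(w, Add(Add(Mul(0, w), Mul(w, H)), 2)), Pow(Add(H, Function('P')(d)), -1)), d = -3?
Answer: -5730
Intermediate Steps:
Function('P')(u) = 0
Function('t')(w, H) = Mul(Pow(H, -1), Add(2, w, Mul(H, w))) (Function('t')(w, H) = Mul(Add(w, Add(Add(Mul(0, w), Mul(w, H)), 2)), Pow(Add(H, 0), -1)) = Mul(Add(w, Add(Add(0, Mul(H, w)), 2)), Pow(H, -1)) = Mul(Add(w, Add(Mul(H, w), 2)), Pow(H, -1)) = Mul(Add(w, Add(2, Mul(H, w))), Pow(H, -1)) = Mul(Add(2, w, Mul(H, w)), Pow(H, -1)) = Mul(Pow(H, -1), Add(2, w, Mul(H, w))))
Function('S')(J, G) = Add(4, Mul(-1, G, J)) (Function('S')(J, G) = Add(4, Mul(-1, Mul(J, G))) = Add(4, Mul(-1, Mul(G, J))) = Add(4, Mul(-1, G, J)))
Mul(Function('S')(-7, Function('t')(5, -1)), 573) = Mul(Add(4, Mul(-1, Mul(Pow(-1, -1), Add(2, 5, Mul(-1, 5))), -7)), 573) = Mul(Add(4, Mul(-1, Mul(-1, Add(2, 5, -5)), -7)), 573) = Mul(Add(4, Mul(-1, Mul(-1, 2), -7)), 573) = Mul(Add(4, Mul(-1, -2, -7)), 573) = Mul(Add(4, -14), 573) = Mul(-10, 573) = -5730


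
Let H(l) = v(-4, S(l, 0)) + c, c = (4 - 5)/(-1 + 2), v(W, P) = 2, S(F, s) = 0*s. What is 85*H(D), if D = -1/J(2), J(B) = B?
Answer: 85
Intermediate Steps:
S(F, s) = 0
c = -1 (c = -1/1 = -1*1 = -1)
D = -½ (D = -1/2 = -1*½ = -½ ≈ -0.50000)
H(l) = 1 (H(l) = 2 - 1 = 1)
85*H(D) = 85*1 = 85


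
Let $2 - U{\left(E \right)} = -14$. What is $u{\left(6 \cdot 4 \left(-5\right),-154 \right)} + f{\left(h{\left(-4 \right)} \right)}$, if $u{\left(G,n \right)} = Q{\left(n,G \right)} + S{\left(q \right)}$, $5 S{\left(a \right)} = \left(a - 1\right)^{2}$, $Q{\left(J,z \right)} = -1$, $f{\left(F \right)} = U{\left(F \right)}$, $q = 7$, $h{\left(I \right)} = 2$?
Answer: $\frac{111}{5} \approx 22.2$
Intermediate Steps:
$U{\left(E \right)} = 16$ ($U{\left(E \right)} = 2 - -14 = 2 + 14 = 16$)
$f{\left(F \right)} = 16$
$S{\left(a \right)} = \frac{\left(-1 + a\right)^{2}}{5}$ ($S{\left(a \right)} = \frac{\left(a - 1\right)^{2}}{5} = \frac{\left(-1 + a\right)^{2}}{5}$)
$u{\left(G,n \right)} = \frac{31}{5}$ ($u{\left(G,n \right)} = -1 + \frac{\left(-1 + 7\right)^{2}}{5} = -1 + \frac{6^{2}}{5} = -1 + \frac{1}{5} \cdot 36 = -1 + \frac{36}{5} = \frac{31}{5}$)
$u{\left(6 \cdot 4 \left(-5\right),-154 \right)} + f{\left(h{\left(-4 \right)} \right)} = \frac{31}{5} + 16 = \frac{111}{5}$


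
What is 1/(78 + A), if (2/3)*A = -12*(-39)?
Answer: 1/780 ≈ 0.0012821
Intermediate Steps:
A = 702 (A = 3*(-12*(-39))/2 = (3/2)*468 = 702)
1/(78 + A) = 1/(78 + 702) = 1/780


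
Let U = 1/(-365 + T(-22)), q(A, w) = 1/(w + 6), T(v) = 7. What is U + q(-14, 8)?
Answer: 86/1253 ≈ 0.068635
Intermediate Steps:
q(A, w) = 1/(6 + w)
U = -1/358 (U = 1/(-365 + 7) = 1/(-358) = -1/358 ≈ -0.0027933)
U + q(-14, 8) = -1/358 + 1/(6 + 8) = -1/358 + 1/14 = 86/1253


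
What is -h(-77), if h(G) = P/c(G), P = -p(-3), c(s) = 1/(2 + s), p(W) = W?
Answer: 225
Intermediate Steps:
P = 3 (P = -1*(-3) = 3)
h(G) = 6 + 3*G (h(G) = 3/(1/(2 + G)) = 3*(2 + G) = 6 + 3*G)
-h(-77) = -(6 + 3*(-77)) = -(6 - 231) = -1*(-225) = 225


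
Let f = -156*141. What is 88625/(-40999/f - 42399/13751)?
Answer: -5361227504100/73766231 ≈ -72679.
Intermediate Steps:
f = -21996
88625/(-40999/f - 42399/13751) = 88625/(-40999/(-21996) - 42399/13751) = 88625/(-40999*(-1/21996) - 42399*1/13751) = 88625/(40999/21996 - 42399/13751) = 88625/(-368831155/302466996) = 88625*(-302466996/368831155) = -5361227504100/73766231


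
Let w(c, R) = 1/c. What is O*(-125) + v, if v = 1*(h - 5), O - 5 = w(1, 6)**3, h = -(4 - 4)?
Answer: -755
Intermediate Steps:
h = 0 (h = -1*0 = 0)
O = 6 (O = 5 + (1/1)**3 = 5 + 1**3 = 5 + 1 = 6)
v = -5 (v = 1*(0 - 5) = 1*(-5) = -5)
O*(-125) + v = 6*(-125) - 5 = -750 - 5 = -755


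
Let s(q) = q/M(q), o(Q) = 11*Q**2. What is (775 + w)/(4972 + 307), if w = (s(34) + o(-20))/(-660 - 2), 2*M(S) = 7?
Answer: 1780241/12231443 ≈ 0.14555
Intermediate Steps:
M(S) = 7/2 (M(S) = (1/2)*7 = 7/2)
s(q) = 2*q/7 (s(q) = q/(7/2) = q*(2/7) = 2*q/7)
w = -15434/2317 (w = ((2/7)*34 + 11*(-20)**2)/(-660 - 2) = (68/7 + 11*400)/(-662) = (68/7 + 4400)*(-1/662) = (30868/7)*(-1/662) = -15434/2317 ≈ -6.6612)
(775 + w)/(4972 + 307) = (775 - 15434/2317)/(4972 + 307) = (1780241/2317)/5279 = (1780241/2317)*(1/5279) = 1780241/12231443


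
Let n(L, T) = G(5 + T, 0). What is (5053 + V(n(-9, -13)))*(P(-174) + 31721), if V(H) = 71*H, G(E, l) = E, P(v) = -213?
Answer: 141313380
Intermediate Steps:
n(L, T) = 5 + T
(5053 + V(n(-9, -13)))*(P(-174) + 31721) = (5053 + 71*(5 - 13))*(-213 + 31721) = (5053 + 71*(-8))*31508 = (5053 - 568)*31508 = 4485*31508 = 141313380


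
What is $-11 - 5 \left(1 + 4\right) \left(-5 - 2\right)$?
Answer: $164$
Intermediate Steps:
$-11 - 5 \left(1 + 4\right) \left(-5 - 2\right) = -11 - 5 \cdot 5 \left(-7\right) = -11 - -175 = -11 + 175 = 164$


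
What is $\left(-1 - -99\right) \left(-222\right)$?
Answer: $-21756$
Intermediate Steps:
$\left(-1 - -99\right) \left(-222\right) = \left(-1 + 99\right) \left(-222\right) = 98 \left(-222\right) = -21756$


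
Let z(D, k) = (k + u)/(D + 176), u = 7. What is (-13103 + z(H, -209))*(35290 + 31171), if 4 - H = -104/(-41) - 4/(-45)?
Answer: -142505943971369/163628 ≈ -8.7091e+8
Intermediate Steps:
H = 2536/1845 (H = 4 - (-104/(-41) - 4/(-45)) = 4 - (-104*(-1/41) - 4*(-1/45)) = 4 - (104/41 + 4/45) = 4 - 1*4844/1845 = 4 - 4844/1845 = 2536/1845 ≈ 1.3745)
z(D, k) = (7 + k)/(176 + D) (z(D, k) = (k + 7)/(D + 176) = (7 + k)/(176 + D))
(-13103 + z(H, -209))*(35290 + 31171) = (-13103 + (7 - 209)/(176 + 2536/1845))*(35290 + 31171) = (-13103 - 202/(327256/1845))*66461 = (-13103 + (1845/327256)*(-202))*66461 = (-13103 - 186345/163628)*66461 = -2144204029/163628*66461 = -142505943971369/163628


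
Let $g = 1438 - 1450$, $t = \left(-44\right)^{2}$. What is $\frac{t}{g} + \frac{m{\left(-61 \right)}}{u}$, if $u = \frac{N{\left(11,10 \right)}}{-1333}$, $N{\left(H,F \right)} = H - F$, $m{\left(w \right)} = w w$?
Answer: $- \frac{14880763}{3} \approx -4.9603 \cdot 10^{6}$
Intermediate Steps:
$m{\left(w \right)} = w^{2}$
$t = 1936$
$g = -12$ ($g = 1438 - 1450 = -12$)
$u = - \frac{1}{1333}$ ($u = \frac{11 - 10}{-1333} = \left(11 - 10\right) \left(- \frac{1}{1333}\right) = 1 \left(- \frac{1}{1333}\right) = - \frac{1}{1333} \approx -0.00075019$)
$\frac{t}{g} + \frac{m{\left(-61 \right)}}{u} = \frac{1936}{-12} + \frac{\left(-61\right)^{2}}{- \frac{1}{1333}} = 1936 \left(- \frac{1}{12}\right) + 3721 \left(-1333\right) = - \frac{484}{3} - 4960093 = - \frac{14880763}{3}$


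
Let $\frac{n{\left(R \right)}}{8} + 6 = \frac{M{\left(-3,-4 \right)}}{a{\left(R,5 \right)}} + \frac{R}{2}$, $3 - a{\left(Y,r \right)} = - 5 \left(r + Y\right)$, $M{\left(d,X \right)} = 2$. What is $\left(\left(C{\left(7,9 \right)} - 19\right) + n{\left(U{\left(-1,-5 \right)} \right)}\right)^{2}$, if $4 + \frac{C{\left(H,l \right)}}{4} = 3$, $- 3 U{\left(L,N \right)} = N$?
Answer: $\frac{436517449}{106929} \approx 4082.3$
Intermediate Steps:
$U{\left(L,N \right)} = - \frac{N}{3}$
$C{\left(H,l \right)} = -4$ ($C{\left(H,l \right)} = -16 + 4 \cdot 3 = -16 + 12 = -4$)
$a{\left(Y,r \right)} = 3 + 5 Y + 5 r$ ($a{\left(Y,r \right)} = 3 - - 5 \left(r + Y\right) = 3 - - 5 \left(Y + r\right) = 3 - \left(- 5 Y - 5 r\right) = 3 + \left(5 Y + 5 r\right) = 3 + 5 Y + 5 r$)
$n{\left(R \right)} = -48 + 4 R + \frac{16}{28 + 5 R}$ ($n{\left(R \right)} = -48 + 8 \left(\frac{2}{3 + 5 R + 5 \cdot 5} + \frac{R}{2}\right) = -48 + 8 \left(\frac{2}{3 + 5 R + 25} + R \frac{1}{2}\right) = -48 + 8 \left(\frac{2}{28 + 5 R} + \frac{R}{2}\right) = -48 + 8 \left(\frac{R}{2} + \frac{2}{28 + 5 R}\right) = -48 + \left(4 R + \frac{16}{28 + 5 R}\right) = -48 + 4 R + \frac{16}{28 + 5 R}$)
$\left(\left(C{\left(7,9 \right)} - 19\right) + n{\left(U{\left(-1,-5 \right)} \right)}\right)^{2} = \left(\left(-4 - 19\right) + \frac{4 \left(-332 - 32 \left(\left(- \frac{1}{3}\right) \left(-5\right)\right) + 5 \left(\left(- \frac{1}{3}\right) \left(-5\right)\right)^{2}\right)}{28 + 5 \left(\left(- \frac{1}{3}\right) \left(-5\right)\right)}\right)^{2} = \left(\left(-4 - 19\right) + \frac{4 \left(-332 - \frac{160}{3} + 5 \left(\frac{5}{3}\right)^{2}\right)}{28 + 5 \cdot \frac{5}{3}}\right)^{2} = \left(-23 + \frac{4 \left(-332 - \frac{160}{3} + 5 \cdot \frac{25}{9}\right)}{28 + \frac{25}{3}}\right)^{2} = \left(-23 + \frac{4 \left(-332 - \frac{160}{3} + \frac{125}{9}\right)}{\frac{109}{3}}\right)^{2} = \left(-23 + 4 \cdot \frac{3}{109} \left(- \frac{3343}{9}\right)\right)^{2} = \left(-23 - \frac{13372}{327}\right)^{2} = \left(- \frac{20893}{327}\right)^{2} = \frac{436517449}{106929}$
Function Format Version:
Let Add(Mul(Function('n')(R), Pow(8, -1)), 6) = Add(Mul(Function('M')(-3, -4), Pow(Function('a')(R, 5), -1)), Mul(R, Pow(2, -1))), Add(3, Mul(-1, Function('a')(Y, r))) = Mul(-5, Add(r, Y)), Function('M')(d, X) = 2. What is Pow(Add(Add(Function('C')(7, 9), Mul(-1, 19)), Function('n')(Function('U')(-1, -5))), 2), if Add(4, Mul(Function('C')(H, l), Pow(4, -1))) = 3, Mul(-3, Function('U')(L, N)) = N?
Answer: Rational(436517449, 106929) ≈ 4082.3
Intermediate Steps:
Function('U')(L, N) = Mul(Rational(-1, 3), N)
Function('C')(H, l) = -4 (Function('C')(H, l) = Add(-16, Mul(4, 3)) = Add(-16, 12) = -4)
Function('a')(Y, r) = Add(3, Mul(5, Y), Mul(5, r)) (Function('a')(Y, r) = Add(3, Mul(-1, Mul(-5, Add(r, Y)))) = Add(3, Mul(-1, Mul(-5, Add(Y, r)))) = Add(3, Mul(-1, Add(Mul(-5, Y), Mul(-5, r)))) = Add(3, Add(Mul(5, Y), Mul(5, r))) = Add(3, Mul(5, Y), Mul(5, r)))
Function('n')(R) = Add(-48, Mul(4, R), Mul(16, Pow(Add(28, Mul(5, R)), -1))) (Function('n')(R) = Add(-48, Mul(8, Add(Mul(2, Pow(Add(3, Mul(5, R), Mul(5, 5)), -1)), Mul(R, Pow(2, -1))))) = Add(-48, Mul(8, Add(Mul(2, Pow(Add(3, Mul(5, R), 25), -1)), Mul(R, Rational(1, 2))))) = Add(-48, Mul(8, Add(Mul(2, Pow(Add(28, Mul(5, R)), -1)), Mul(Rational(1, 2), R)))) = Add(-48, Mul(8, Add(Mul(Rational(1, 2), R), Mul(2, Pow(Add(28, Mul(5, R)), -1))))) = Add(-48, Add(Mul(4, R), Mul(16, Pow(Add(28, Mul(5, R)), -1)))) = Add(-48, Mul(4, R), Mul(16, Pow(Add(28, Mul(5, R)), -1))))
Pow(Add(Add(Function('C')(7, 9), Mul(-1, 19)), Function('n')(Function('U')(-1, -5))), 2) = Pow(Add(Add(-4, Mul(-1, 19)), Mul(4, Pow(Add(28, Mul(5, Mul(Rational(-1, 3), -5))), -1), Add(-332, Mul(-32, Mul(Rational(-1, 3), -5)), Mul(5, Pow(Mul(Rational(-1, 3), -5), 2))))), 2) = Pow(Add(Add(-4, -19), Mul(4, Pow(Add(28, Mul(5, Rational(5, 3))), -1), Add(-332, Mul(-32, Rational(5, 3)), Mul(5, Pow(Rational(5, 3), 2))))), 2) = Pow(Add(-23, Mul(4, Pow(Add(28, Rational(25, 3)), -1), Add(-332, Rational(-160, 3), Mul(5, Rational(25, 9))))), 2) = Pow(Add(-23, Mul(4, Pow(Rational(109, 3), -1), Add(-332, Rational(-160, 3), Rational(125, 9)))), 2) = Pow(Add(-23, Mul(4, Rational(3, 109), Rational(-3343, 9))), 2) = Pow(Add(-23, Rational(-13372, 327)), 2) = Pow(Rational(-20893, 327), 2) = Rational(436517449, 106929)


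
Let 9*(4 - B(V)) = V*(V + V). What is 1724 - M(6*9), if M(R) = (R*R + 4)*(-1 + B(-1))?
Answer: -57484/9 ≈ -6387.1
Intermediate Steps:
B(V) = 4 - 2*V**2/9 (B(V) = 4 - V*(V + V)/9 = 4 - V*2*V/9 = 4 - 2*V**2/9)
M(R) = 100/9 + 25*R**2/9 (M(R) = (R*R + 4)*(-1 + (4 - 2/9*(-1)**2)) = (R**2 + 4)*(-1 + (4 - 2/9*1)) = (4 + R**2)*(-1 + (4 - 2/9)) = (4 + R**2)*(-1 + 34/9) = (4 + R**2)*(25/9) = 100/9 + 25*R**2/9)
1724 - M(6*9) = 1724 - (100/9 + 25*(6*9)**2/9) = 1724 - (100/9 + (25/9)*54**2) = 1724 - (100/9 + (25/9)*2916) = 1724 - (100/9 + 8100) = 1724 - 1*73000/9 = 1724 - 73000/9 = -57484/9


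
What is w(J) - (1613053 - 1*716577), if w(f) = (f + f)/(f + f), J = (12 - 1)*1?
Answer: -896475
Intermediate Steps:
J = 11 (J = 11*1 = 11)
w(f) = 1 (w(f) = (2*f)/((2*f)) = (2*f)*(1/(2*f)) = 1)
w(J) - (1613053 - 1*716577) = 1 - (1613053 - 1*716577) = 1 - (1613053 - 716577) = 1 - 1*896476 = 1 - 896476 = -896475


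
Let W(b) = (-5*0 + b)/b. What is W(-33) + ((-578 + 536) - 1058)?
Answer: -1099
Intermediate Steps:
W(b) = 1 (W(b) = (0 + b)/b = b/b = 1)
W(-33) + ((-578 + 536) - 1058) = 1 + ((-578 + 536) - 1058) = 1 + (-42 - 1058) = 1 - 1100 = -1099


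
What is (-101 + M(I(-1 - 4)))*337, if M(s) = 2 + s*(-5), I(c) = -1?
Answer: -31678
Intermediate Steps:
M(s) = 2 - 5*s
(-101 + M(I(-1 - 4)))*337 = (-101 + (2 - 5*(-1)))*337 = (-101 + (2 + 5))*337 = (-101 + 7)*337 = -94*337 = -31678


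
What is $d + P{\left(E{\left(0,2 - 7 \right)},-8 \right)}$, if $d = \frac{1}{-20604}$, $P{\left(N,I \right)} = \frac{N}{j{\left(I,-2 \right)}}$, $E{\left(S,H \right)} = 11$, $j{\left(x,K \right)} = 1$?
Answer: $\frac{226643}{20604} \approx 11.0$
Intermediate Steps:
$P{\left(N,I \right)} = N$ ($P{\left(N,I \right)} = \frac{N}{1} = N 1 = N$)
$d = - \frac{1}{20604} \approx -4.8534 \cdot 10^{-5}$
$d + P{\left(E{\left(0,2 - 7 \right)},-8 \right)} = - \frac{1}{20604} + 11 = \frac{226643}{20604}$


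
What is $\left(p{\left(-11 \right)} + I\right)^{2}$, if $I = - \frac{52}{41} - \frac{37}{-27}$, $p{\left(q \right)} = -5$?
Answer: $\frac{29398084}{1225449} \approx 23.99$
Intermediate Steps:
$I = \frac{113}{1107}$ ($I = \left(-52\right) \frac{1}{41} - - \frac{37}{27} = - \frac{52}{41} + \frac{37}{27} = \frac{113}{1107} \approx 0.10208$)
$\left(p{\left(-11 \right)} + I\right)^{2} = \left(-5 + \frac{113}{1107}\right)^{2} = \left(- \frac{5422}{1107}\right)^{2} = \frac{29398084}{1225449}$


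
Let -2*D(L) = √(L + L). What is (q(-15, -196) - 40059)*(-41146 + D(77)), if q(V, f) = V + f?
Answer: 1656949420 + 20135*√154 ≈ 1.6572e+9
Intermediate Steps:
D(L) = -√2*√L/2 (D(L) = -√(L + L)/2 = -√2*√L/2)
(q(-15, -196) - 40059)*(-41146 + D(77)) = ((-15 - 196) - 40059)*(-41146 - √2*√77/2) = (-211 - 40059)*(-41146 - √154/2) = -40270*(-41146 - √154/2) = 1656949420 + 20135*√154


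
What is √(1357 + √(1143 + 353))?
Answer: √(1357 + 2*√374) ≈ 37.359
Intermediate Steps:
√(1357 + √(1143 + 353)) = √(1357 + √1496) = √(1357 + 2*√374)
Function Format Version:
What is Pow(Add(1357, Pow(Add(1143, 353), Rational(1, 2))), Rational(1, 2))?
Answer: Pow(Add(1357, Mul(2, Pow(374, Rational(1, 2)))), Rational(1, 2)) ≈ 37.359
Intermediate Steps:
Pow(Add(1357, Pow(Add(1143, 353), Rational(1, 2))), Rational(1, 2)) = Pow(Add(1357, Pow(1496, Rational(1, 2))), Rational(1, 2)) = Pow(Add(1357, Mul(2, Pow(374, Rational(1, 2)))), Rational(1, 2))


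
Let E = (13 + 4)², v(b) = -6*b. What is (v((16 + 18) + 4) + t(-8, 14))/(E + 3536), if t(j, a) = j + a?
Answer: -74/1275 ≈ -0.058039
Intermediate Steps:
t(j, a) = a + j
E = 289 (E = 17² = 289)
(v((16 + 18) + 4) + t(-8, 14))/(E + 3536) = (-6*((16 + 18) + 4) + (14 - 8))/(289 + 3536) = (-6*(34 + 4) + 6)/3825 = (-6*38 + 6)*(1/3825) = (-228 + 6)*(1/3825) = -222*1/3825 = -74/1275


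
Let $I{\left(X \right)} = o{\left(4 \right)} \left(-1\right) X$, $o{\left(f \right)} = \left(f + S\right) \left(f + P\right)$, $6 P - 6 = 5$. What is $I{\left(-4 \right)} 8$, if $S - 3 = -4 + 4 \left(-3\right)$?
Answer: $-1680$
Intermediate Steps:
$P = \frac{11}{6}$ ($P = 1 + \frac{1}{6} \cdot 5 = 1 + \frac{5}{6} = \frac{11}{6} \approx 1.8333$)
$S = -13$ ($S = 3 + \left(-4 + 4 \left(-3\right)\right) = 3 - 16 = -13$)
$o{\left(f \right)} = \left(-13 + f\right) \left(\frac{11}{6} + f\right)$ ($o{\left(f \right)} = \left(f - 13\right) \left(f + \frac{11}{6}\right) = \left(-13 + f\right) \left(\frac{11}{6} + f\right)$)
$I{\left(X \right)} = \frac{105 X}{2}$ ($I{\left(X \right)} = \left(- \frac{143}{6} + 4^{2} - \frac{134}{3}\right) \left(-1\right) X = \left(- \frac{143}{6} + 16 - \frac{134}{3}\right) \left(-1\right) X = \left(- \frac{105}{2}\right) \left(-1\right) X = \frac{105 X}{2}$)
$I{\left(-4 \right)} 8 = \frac{105}{2} \left(-4\right) 8 = \left(-210\right) 8 = -1680$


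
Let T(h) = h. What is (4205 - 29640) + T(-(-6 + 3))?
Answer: -25432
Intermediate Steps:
(4205 - 29640) + T(-(-6 + 3)) = (4205 - 29640) - (-6 + 3) = -25435 - 1*(-3) = -25435 + 3 = -25432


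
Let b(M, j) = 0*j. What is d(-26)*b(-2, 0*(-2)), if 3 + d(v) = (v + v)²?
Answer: 0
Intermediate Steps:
b(M, j) = 0
d(v) = -3 + 4*v² (d(v) = -3 + (v + v)² = -3 + (2*v)² = -3 + 4*v²)
d(-26)*b(-2, 0*(-2)) = (-3 + 4*(-26)²)*0 = (-3 + 4*676)*0 = (-3 + 2704)*0 = 2701*0 = 0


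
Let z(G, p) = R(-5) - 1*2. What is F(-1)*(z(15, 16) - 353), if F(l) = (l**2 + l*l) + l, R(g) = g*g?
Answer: -330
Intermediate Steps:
R(g) = g**2
z(G, p) = 23 (z(G, p) = (-5)**2 - 1*2 = 25 - 2 = 23)
F(l) = l + 2*l**2 (F(l) = (l**2 + l**2) + l = 2*l**2 + l = l + 2*l**2)
F(-1)*(z(15, 16) - 353) = (-(1 + 2*(-1)))*(23 - 353) = -(1 - 2)*(-330) = -1*(-1)*(-330) = 1*(-330) = -330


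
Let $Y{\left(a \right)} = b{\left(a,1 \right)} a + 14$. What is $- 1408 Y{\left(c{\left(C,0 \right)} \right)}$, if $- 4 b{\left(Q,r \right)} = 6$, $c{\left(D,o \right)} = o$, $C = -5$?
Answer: $-19712$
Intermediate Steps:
$b{\left(Q,r \right)} = - \frac{3}{2}$ ($b{\left(Q,r \right)} = \left(- \frac{1}{4}\right) 6 = - \frac{3}{2}$)
$Y{\left(a \right)} = 14 - \frac{3 a}{2}$ ($Y{\left(a \right)} = - \frac{3 a}{2} + 14 = 14 - \frac{3 a}{2}$)
$- 1408 Y{\left(c{\left(C,0 \right)} \right)} = - 1408 \left(14 - 0\right) = - 1408 \left(14 + 0\right) = \left(-1408\right) 14 = -19712$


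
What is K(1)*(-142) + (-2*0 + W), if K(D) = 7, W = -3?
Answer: -997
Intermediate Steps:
K(1)*(-142) + (-2*0 + W) = 7*(-142) + (-2*0 - 3) = -994 + (0 - 3) = -994 - 3 = -997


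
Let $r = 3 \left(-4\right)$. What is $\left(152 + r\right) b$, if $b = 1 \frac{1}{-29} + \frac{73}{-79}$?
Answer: $- \frac{307440}{2291} \approx -134.19$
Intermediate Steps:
$b = - \frac{2196}{2291}$ ($b = 1 \left(- \frac{1}{29}\right) + 73 \left(- \frac{1}{79}\right) = - \frac{1}{29} - \frac{73}{79} = - \frac{2196}{2291} \approx -0.95853$)
$r = -12$
$\left(152 + r\right) b = \left(152 - 12\right) \left(- \frac{2196}{2291}\right) = 140 \left(- \frac{2196}{2291}\right) = - \frac{307440}{2291}$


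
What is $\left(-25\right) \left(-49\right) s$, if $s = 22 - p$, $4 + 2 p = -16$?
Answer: $39200$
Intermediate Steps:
$p = -10$ ($p = -2 + \frac{1}{2} \left(-16\right) = -2 - 8 = -10$)
$s = 32$ ($s = 22 - -10 = 22 + 10 = 32$)
$\left(-25\right) \left(-49\right) s = \left(-25\right) \left(-49\right) 32 = 1225 \cdot 32 = 39200$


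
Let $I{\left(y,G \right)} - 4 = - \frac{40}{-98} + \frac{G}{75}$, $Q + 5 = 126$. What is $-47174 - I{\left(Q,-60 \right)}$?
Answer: $- \frac{11558514}{245} \approx -47178.0$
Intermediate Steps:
$Q = 121$ ($Q = -5 + 126 = 121$)
$I{\left(y,G \right)} = \frac{216}{49} + \frac{G}{75}$ ($I{\left(y,G \right)} = 4 + \left(- \frac{40}{-98} + \frac{G}{75}\right) = 4 + \left(\left(-40\right) \left(- \frac{1}{98}\right) + G \frac{1}{75}\right) = 4 + \left(\frac{20}{49} + \frac{G}{75}\right) = \frac{216}{49} + \frac{G}{75}$)
$-47174 - I{\left(Q,-60 \right)} = -47174 - \left(\frac{216}{49} + \frac{1}{75} \left(-60\right)\right) = -47174 - \left(\frac{216}{49} - \frac{4}{5}\right) = -47174 - \frac{884}{245} = - \frac{11558514}{245}$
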